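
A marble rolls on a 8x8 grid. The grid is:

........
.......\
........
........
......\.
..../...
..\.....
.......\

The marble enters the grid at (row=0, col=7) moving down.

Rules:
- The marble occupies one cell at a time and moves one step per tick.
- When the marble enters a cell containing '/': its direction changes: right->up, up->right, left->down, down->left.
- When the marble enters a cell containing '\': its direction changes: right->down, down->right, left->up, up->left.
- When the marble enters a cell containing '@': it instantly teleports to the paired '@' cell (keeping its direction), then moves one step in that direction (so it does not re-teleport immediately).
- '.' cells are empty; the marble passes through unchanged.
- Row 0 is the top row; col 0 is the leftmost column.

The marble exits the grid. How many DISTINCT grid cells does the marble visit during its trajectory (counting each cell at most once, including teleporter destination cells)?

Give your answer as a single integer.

Step 1: enter (0,7), '.' pass, move down to (1,7)
Step 2: enter (1,7), '\' deflects down->right, move right to (1,8)
Step 3: at (1,8) — EXIT via right edge, pos 1
Distinct cells visited: 2 (path length 2)

Answer: 2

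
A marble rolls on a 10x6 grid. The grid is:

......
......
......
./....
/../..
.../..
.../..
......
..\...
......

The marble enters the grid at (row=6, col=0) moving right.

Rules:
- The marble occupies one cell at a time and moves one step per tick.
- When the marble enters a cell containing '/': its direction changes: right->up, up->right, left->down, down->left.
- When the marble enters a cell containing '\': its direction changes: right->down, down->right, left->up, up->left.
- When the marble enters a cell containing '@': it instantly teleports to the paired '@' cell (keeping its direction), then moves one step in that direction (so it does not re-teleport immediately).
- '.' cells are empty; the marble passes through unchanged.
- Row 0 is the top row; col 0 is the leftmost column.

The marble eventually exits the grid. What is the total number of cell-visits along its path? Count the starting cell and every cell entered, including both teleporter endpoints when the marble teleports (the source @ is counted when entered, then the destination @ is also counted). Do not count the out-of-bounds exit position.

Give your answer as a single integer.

Answer: 7

Derivation:
Step 1: enter (6,0), '.' pass, move right to (6,1)
Step 2: enter (6,1), '.' pass, move right to (6,2)
Step 3: enter (6,2), '.' pass, move right to (6,3)
Step 4: enter (6,3), '/' deflects right->up, move up to (5,3)
Step 5: enter (5,3), '/' deflects up->right, move right to (5,4)
Step 6: enter (5,4), '.' pass, move right to (5,5)
Step 7: enter (5,5), '.' pass, move right to (5,6)
Step 8: at (5,6) — EXIT via right edge, pos 5
Path length (cell visits): 7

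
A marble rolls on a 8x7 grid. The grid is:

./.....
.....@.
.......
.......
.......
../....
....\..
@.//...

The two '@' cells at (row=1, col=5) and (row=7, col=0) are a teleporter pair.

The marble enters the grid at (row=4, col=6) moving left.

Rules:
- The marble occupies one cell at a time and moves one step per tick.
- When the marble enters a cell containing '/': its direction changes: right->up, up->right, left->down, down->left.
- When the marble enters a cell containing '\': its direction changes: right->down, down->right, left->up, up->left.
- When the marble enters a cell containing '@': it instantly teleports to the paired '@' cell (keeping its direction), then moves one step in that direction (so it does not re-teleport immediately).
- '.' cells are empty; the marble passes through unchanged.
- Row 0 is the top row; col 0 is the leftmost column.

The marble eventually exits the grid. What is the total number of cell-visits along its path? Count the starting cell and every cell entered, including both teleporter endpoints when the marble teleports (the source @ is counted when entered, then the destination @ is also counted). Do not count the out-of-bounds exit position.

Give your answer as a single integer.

Answer: 7

Derivation:
Step 1: enter (4,6), '.' pass, move left to (4,5)
Step 2: enter (4,5), '.' pass, move left to (4,4)
Step 3: enter (4,4), '.' pass, move left to (4,3)
Step 4: enter (4,3), '.' pass, move left to (4,2)
Step 5: enter (4,2), '.' pass, move left to (4,1)
Step 6: enter (4,1), '.' pass, move left to (4,0)
Step 7: enter (4,0), '.' pass, move left to (4,-1)
Step 8: at (4,-1) — EXIT via left edge, pos 4
Path length (cell visits): 7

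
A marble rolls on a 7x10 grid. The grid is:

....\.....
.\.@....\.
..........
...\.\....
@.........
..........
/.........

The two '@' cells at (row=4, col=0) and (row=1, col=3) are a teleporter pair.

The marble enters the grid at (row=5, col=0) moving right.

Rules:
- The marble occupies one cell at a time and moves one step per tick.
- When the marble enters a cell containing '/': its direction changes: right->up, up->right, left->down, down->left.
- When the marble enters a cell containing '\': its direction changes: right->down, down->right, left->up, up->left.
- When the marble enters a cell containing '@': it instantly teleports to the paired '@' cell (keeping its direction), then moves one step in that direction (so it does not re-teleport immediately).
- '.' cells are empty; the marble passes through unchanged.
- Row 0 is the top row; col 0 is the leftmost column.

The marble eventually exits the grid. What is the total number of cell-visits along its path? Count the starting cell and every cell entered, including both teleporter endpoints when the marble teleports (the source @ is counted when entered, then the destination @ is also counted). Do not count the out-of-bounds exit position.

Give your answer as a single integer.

Step 1: enter (5,0), '.' pass, move right to (5,1)
Step 2: enter (5,1), '.' pass, move right to (5,2)
Step 3: enter (5,2), '.' pass, move right to (5,3)
Step 4: enter (5,3), '.' pass, move right to (5,4)
Step 5: enter (5,4), '.' pass, move right to (5,5)
Step 6: enter (5,5), '.' pass, move right to (5,6)
Step 7: enter (5,6), '.' pass, move right to (5,7)
Step 8: enter (5,7), '.' pass, move right to (5,8)
Step 9: enter (5,8), '.' pass, move right to (5,9)
Step 10: enter (5,9), '.' pass, move right to (5,10)
Step 11: at (5,10) — EXIT via right edge, pos 5
Path length (cell visits): 10

Answer: 10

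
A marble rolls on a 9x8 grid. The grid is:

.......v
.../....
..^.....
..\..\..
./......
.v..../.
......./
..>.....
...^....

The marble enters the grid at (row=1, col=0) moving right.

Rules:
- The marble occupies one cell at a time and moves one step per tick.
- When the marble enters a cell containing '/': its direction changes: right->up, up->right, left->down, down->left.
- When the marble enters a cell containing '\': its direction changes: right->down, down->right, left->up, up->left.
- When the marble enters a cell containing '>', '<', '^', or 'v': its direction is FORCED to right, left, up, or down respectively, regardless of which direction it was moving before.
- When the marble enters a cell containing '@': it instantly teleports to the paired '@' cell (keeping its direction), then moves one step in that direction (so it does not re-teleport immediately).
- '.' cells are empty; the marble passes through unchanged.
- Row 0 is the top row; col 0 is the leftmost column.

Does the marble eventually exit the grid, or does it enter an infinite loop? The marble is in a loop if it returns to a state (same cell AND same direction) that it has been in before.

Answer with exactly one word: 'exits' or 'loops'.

Answer: exits

Derivation:
Step 1: enter (1,0), '.' pass, move right to (1,1)
Step 2: enter (1,1), '.' pass, move right to (1,2)
Step 3: enter (1,2), '.' pass, move right to (1,3)
Step 4: enter (1,3), '/' deflects right->up, move up to (0,3)
Step 5: enter (0,3), '.' pass, move up to (-1,3)
Step 6: at (-1,3) — EXIT via top edge, pos 3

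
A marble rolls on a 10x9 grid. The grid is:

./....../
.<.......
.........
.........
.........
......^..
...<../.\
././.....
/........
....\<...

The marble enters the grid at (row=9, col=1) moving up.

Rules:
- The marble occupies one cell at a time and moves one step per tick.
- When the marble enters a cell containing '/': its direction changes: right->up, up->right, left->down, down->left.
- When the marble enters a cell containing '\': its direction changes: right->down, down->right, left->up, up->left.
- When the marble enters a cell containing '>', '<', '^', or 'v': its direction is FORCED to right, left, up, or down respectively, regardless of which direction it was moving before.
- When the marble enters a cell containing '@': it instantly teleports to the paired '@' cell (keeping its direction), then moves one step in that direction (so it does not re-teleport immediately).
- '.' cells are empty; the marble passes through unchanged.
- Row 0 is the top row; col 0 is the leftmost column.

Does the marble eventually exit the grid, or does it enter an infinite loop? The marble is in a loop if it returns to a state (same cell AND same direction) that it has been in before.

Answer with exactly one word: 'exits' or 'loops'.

Answer: exits

Derivation:
Step 1: enter (9,1), '.' pass, move up to (8,1)
Step 2: enter (8,1), '.' pass, move up to (7,1)
Step 3: enter (7,1), '/' deflects up->right, move right to (7,2)
Step 4: enter (7,2), '.' pass, move right to (7,3)
Step 5: enter (7,3), '/' deflects right->up, move up to (6,3)
Step 6: enter (6,3), '<' forces up->left, move left to (6,2)
Step 7: enter (6,2), '.' pass, move left to (6,1)
Step 8: enter (6,1), '.' pass, move left to (6,0)
Step 9: enter (6,0), '.' pass, move left to (6,-1)
Step 10: at (6,-1) — EXIT via left edge, pos 6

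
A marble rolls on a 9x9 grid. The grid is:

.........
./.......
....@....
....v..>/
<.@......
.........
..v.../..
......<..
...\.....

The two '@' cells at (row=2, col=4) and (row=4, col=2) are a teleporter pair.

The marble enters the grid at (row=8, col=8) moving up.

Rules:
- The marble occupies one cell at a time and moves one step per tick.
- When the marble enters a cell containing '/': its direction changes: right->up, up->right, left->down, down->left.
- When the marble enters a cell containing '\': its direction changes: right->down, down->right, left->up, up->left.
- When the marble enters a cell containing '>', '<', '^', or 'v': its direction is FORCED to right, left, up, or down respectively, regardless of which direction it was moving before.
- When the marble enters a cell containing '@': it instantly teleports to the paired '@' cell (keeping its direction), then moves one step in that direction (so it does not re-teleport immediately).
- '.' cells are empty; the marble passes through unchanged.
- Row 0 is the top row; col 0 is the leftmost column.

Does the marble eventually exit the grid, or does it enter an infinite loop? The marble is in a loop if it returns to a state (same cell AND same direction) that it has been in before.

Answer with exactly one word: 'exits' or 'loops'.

Step 1: enter (8,8), '.' pass, move up to (7,8)
Step 2: enter (7,8), '.' pass, move up to (6,8)
Step 3: enter (6,8), '.' pass, move up to (5,8)
Step 4: enter (5,8), '.' pass, move up to (4,8)
Step 5: enter (4,8), '.' pass, move up to (3,8)
Step 6: enter (3,8), '/' deflects up->right, move right to (3,9)
Step 7: at (3,9) — EXIT via right edge, pos 3

Answer: exits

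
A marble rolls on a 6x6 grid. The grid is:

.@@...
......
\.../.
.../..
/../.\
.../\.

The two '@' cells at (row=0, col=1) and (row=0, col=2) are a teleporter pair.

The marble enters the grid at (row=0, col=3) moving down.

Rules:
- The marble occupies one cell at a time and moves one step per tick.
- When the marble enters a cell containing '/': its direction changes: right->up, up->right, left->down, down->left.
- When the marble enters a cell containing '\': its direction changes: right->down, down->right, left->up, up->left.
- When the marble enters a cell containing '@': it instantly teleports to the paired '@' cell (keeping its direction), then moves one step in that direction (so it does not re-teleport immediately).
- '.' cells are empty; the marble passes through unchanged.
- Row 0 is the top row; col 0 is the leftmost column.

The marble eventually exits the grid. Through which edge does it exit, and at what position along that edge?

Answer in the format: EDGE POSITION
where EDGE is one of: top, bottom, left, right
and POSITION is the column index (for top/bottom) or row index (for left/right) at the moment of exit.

Answer: left 3

Derivation:
Step 1: enter (0,3), '.' pass, move down to (1,3)
Step 2: enter (1,3), '.' pass, move down to (2,3)
Step 3: enter (2,3), '.' pass, move down to (3,3)
Step 4: enter (3,3), '/' deflects down->left, move left to (3,2)
Step 5: enter (3,2), '.' pass, move left to (3,1)
Step 6: enter (3,1), '.' pass, move left to (3,0)
Step 7: enter (3,0), '.' pass, move left to (3,-1)
Step 8: at (3,-1) — EXIT via left edge, pos 3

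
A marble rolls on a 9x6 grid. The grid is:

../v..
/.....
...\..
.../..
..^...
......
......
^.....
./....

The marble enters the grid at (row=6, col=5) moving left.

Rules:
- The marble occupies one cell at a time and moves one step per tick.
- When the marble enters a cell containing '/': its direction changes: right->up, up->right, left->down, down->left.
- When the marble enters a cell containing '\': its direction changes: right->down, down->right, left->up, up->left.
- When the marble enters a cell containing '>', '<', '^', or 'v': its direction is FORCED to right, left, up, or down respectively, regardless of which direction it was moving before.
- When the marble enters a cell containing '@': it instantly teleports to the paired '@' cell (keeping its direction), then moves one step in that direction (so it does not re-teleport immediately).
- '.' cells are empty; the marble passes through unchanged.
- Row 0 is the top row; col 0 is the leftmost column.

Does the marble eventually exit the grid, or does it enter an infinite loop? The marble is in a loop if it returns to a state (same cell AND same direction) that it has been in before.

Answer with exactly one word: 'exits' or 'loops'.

Step 1: enter (6,5), '.' pass, move left to (6,4)
Step 2: enter (6,4), '.' pass, move left to (6,3)
Step 3: enter (6,3), '.' pass, move left to (6,2)
Step 4: enter (6,2), '.' pass, move left to (6,1)
Step 5: enter (6,1), '.' pass, move left to (6,0)
Step 6: enter (6,0), '.' pass, move left to (6,-1)
Step 7: at (6,-1) — EXIT via left edge, pos 6

Answer: exits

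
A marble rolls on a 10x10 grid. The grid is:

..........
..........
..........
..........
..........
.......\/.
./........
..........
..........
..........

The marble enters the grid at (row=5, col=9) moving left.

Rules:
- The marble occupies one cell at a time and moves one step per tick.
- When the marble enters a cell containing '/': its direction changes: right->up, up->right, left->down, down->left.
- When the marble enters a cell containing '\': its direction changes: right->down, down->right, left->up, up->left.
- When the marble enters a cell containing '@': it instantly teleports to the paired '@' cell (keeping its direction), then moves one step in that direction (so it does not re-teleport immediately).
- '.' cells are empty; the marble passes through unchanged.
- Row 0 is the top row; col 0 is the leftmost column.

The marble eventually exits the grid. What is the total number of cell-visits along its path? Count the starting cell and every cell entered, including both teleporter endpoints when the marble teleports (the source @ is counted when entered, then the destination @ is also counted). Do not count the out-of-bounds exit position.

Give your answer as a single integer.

Answer: 6

Derivation:
Step 1: enter (5,9), '.' pass, move left to (5,8)
Step 2: enter (5,8), '/' deflects left->down, move down to (6,8)
Step 3: enter (6,8), '.' pass, move down to (7,8)
Step 4: enter (7,8), '.' pass, move down to (8,8)
Step 5: enter (8,8), '.' pass, move down to (9,8)
Step 6: enter (9,8), '.' pass, move down to (10,8)
Step 7: at (10,8) — EXIT via bottom edge, pos 8
Path length (cell visits): 6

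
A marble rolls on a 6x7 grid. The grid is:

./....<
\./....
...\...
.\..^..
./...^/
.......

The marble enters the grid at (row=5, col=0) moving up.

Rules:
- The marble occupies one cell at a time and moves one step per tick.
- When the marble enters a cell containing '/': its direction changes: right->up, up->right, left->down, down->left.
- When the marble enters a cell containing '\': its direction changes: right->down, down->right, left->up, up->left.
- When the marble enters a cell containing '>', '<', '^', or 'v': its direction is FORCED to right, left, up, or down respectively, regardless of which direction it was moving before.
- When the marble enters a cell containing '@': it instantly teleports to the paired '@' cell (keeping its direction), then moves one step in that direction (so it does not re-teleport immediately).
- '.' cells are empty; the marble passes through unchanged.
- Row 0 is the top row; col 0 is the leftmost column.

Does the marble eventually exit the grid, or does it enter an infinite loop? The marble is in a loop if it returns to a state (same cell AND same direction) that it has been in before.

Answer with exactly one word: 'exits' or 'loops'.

Step 1: enter (5,0), '.' pass, move up to (4,0)
Step 2: enter (4,0), '.' pass, move up to (3,0)
Step 3: enter (3,0), '.' pass, move up to (2,0)
Step 4: enter (2,0), '.' pass, move up to (1,0)
Step 5: enter (1,0), '\' deflects up->left, move left to (1,-1)
Step 6: at (1,-1) — EXIT via left edge, pos 1

Answer: exits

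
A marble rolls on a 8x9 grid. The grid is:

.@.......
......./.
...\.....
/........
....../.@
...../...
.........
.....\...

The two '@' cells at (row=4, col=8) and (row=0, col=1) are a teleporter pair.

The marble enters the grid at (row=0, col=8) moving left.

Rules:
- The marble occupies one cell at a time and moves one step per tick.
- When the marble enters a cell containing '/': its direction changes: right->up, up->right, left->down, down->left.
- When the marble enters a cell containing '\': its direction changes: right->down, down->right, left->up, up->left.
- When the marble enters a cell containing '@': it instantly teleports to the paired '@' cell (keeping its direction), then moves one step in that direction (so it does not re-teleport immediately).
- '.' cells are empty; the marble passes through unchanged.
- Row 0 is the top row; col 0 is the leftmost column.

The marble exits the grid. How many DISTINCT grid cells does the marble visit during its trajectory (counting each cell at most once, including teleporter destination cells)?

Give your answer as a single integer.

Step 1: enter (0,8), '.' pass, move left to (0,7)
Step 2: enter (0,7), '.' pass, move left to (0,6)
Step 3: enter (0,6), '.' pass, move left to (0,5)
Step 4: enter (0,5), '.' pass, move left to (0,4)
Step 5: enter (0,4), '.' pass, move left to (0,3)
Step 6: enter (0,3), '.' pass, move left to (0,2)
Step 7: enter (0,2), '.' pass, move left to (0,1)
Step 8: enter (0,1), '@' teleport (0,1)->(4,8), also enter (4,8), move left to (4,7)
Step 9: enter (4,7), '.' pass, move left to (4,6)
Step 10: enter (4,6), '/' deflects left->down, move down to (5,6)
Step 11: enter (5,6), '.' pass, move down to (6,6)
Step 12: enter (6,6), '.' pass, move down to (7,6)
Step 13: enter (7,6), '.' pass, move down to (8,6)
Step 14: at (8,6) — EXIT via bottom edge, pos 6
Distinct cells visited: 14 (path length 14)

Answer: 14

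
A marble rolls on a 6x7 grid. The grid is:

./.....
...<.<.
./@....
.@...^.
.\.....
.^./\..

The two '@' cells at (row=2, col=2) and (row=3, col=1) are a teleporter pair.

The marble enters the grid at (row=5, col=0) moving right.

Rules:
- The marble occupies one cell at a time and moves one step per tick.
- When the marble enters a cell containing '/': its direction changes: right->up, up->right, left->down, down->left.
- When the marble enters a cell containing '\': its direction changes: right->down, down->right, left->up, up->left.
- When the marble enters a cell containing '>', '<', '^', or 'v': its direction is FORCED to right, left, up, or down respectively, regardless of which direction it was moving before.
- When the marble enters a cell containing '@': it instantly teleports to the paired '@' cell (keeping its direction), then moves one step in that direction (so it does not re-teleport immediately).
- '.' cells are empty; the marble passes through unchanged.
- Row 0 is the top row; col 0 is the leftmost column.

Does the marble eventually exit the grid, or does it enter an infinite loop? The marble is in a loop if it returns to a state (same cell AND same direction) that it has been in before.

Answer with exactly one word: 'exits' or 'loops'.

Step 1: enter (5,0), '.' pass, move right to (5,1)
Step 2: enter (5,1), '^' forces right->up, move up to (4,1)
Step 3: enter (4,1), '\' deflects up->left, move left to (4,0)
Step 4: enter (4,0), '.' pass, move left to (4,-1)
Step 5: at (4,-1) — EXIT via left edge, pos 4

Answer: exits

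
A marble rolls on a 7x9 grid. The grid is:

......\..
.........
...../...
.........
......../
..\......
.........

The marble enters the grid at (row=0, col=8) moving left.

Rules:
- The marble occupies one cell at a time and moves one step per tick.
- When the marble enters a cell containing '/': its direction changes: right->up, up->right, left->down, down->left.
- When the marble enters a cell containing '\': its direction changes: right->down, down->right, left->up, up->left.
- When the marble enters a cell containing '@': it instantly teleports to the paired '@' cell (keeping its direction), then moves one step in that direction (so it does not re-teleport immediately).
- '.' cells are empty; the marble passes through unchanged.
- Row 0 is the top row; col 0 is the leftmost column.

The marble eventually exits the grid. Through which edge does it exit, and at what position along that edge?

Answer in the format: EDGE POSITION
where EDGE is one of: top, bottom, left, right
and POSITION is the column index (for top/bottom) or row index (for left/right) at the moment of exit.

Answer: top 6

Derivation:
Step 1: enter (0,8), '.' pass, move left to (0,7)
Step 2: enter (0,7), '.' pass, move left to (0,6)
Step 3: enter (0,6), '\' deflects left->up, move up to (-1,6)
Step 4: at (-1,6) — EXIT via top edge, pos 6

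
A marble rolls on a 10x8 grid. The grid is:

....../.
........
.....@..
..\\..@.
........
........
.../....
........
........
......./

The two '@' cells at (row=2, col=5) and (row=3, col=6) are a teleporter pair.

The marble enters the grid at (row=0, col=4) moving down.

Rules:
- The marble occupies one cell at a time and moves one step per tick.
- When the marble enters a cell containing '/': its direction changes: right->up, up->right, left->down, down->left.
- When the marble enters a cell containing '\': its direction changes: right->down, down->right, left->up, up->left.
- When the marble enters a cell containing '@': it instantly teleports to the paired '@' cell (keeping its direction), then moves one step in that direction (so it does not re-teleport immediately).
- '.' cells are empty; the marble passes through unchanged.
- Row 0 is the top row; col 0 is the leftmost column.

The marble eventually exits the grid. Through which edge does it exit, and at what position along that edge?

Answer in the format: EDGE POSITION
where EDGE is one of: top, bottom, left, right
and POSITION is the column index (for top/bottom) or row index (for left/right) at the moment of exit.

Answer: bottom 4

Derivation:
Step 1: enter (0,4), '.' pass, move down to (1,4)
Step 2: enter (1,4), '.' pass, move down to (2,4)
Step 3: enter (2,4), '.' pass, move down to (3,4)
Step 4: enter (3,4), '.' pass, move down to (4,4)
Step 5: enter (4,4), '.' pass, move down to (5,4)
Step 6: enter (5,4), '.' pass, move down to (6,4)
Step 7: enter (6,4), '.' pass, move down to (7,4)
Step 8: enter (7,4), '.' pass, move down to (8,4)
Step 9: enter (8,4), '.' pass, move down to (9,4)
Step 10: enter (9,4), '.' pass, move down to (10,4)
Step 11: at (10,4) — EXIT via bottom edge, pos 4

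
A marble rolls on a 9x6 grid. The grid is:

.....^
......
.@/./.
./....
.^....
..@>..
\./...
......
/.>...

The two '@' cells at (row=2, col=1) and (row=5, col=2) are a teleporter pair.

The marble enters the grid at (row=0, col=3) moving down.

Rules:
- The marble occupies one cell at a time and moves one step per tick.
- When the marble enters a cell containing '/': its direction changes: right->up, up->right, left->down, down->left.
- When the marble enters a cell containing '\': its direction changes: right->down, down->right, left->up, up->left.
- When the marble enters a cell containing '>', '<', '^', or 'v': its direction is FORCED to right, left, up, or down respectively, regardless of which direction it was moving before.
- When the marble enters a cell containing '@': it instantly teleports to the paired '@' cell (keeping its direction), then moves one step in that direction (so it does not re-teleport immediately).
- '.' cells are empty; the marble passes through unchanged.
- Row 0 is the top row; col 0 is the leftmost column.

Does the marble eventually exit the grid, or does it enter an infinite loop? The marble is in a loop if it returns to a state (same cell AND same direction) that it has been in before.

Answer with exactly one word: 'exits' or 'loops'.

Answer: exits

Derivation:
Step 1: enter (0,3), '.' pass, move down to (1,3)
Step 2: enter (1,3), '.' pass, move down to (2,3)
Step 3: enter (2,3), '.' pass, move down to (3,3)
Step 4: enter (3,3), '.' pass, move down to (4,3)
Step 5: enter (4,3), '.' pass, move down to (5,3)
Step 6: enter (5,3), '>' forces down->right, move right to (5,4)
Step 7: enter (5,4), '.' pass, move right to (5,5)
Step 8: enter (5,5), '.' pass, move right to (5,6)
Step 9: at (5,6) — EXIT via right edge, pos 5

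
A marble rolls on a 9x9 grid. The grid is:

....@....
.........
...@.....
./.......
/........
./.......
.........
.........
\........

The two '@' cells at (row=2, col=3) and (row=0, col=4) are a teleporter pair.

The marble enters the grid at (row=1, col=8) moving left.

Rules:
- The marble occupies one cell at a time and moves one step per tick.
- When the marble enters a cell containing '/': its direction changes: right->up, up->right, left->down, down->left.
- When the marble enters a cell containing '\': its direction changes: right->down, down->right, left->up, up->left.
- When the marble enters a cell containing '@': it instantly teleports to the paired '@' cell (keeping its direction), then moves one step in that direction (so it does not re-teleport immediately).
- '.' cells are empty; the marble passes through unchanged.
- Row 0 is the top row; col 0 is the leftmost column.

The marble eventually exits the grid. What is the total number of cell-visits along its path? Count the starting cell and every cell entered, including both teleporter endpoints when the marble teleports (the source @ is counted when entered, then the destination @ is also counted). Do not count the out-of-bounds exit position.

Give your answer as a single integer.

Step 1: enter (1,8), '.' pass, move left to (1,7)
Step 2: enter (1,7), '.' pass, move left to (1,6)
Step 3: enter (1,6), '.' pass, move left to (1,5)
Step 4: enter (1,5), '.' pass, move left to (1,4)
Step 5: enter (1,4), '.' pass, move left to (1,3)
Step 6: enter (1,3), '.' pass, move left to (1,2)
Step 7: enter (1,2), '.' pass, move left to (1,1)
Step 8: enter (1,1), '.' pass, move left to (1,0)
Step 9: enter (1,0), '.' pass, move left to (1,-1)
Step 10: at (1,-1) — EXIT via left edge, pos 1
Path length (cell visits): 9

Answer: 9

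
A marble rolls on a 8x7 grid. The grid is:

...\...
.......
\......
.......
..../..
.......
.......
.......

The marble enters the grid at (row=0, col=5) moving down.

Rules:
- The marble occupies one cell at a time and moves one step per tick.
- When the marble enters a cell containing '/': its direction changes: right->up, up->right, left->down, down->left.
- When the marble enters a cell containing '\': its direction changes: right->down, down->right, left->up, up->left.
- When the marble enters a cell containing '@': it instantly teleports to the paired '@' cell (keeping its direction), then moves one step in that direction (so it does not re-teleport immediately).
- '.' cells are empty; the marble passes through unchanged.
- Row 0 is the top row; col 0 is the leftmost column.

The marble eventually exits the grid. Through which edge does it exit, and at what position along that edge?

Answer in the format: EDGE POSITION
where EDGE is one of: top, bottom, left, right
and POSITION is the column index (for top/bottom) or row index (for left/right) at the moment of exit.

Step 1: enter (0,5), '.' pass, move down to (1,5)
Step 2: enter (1,5), '.' pass, move down to (2,5)
Step 3: enter (2,5), '.' pass, move down to (3,5)
Step 4: enter (3,5), '.' pass, move down to (4,5)
Step 5: enter (4,5), '.' pass, move down to (5,5)
Step 6: enter (5,5), '.' pass, move down to (6,5)
Step 7: enter (6,5), '.' pass, move down to (7,5)
Step 8: enter (7,5), '.' pass, move down to (8,5)
Step 9: at (8,5) — EXIT via bottom edge, pos 5

Answer: bottom 5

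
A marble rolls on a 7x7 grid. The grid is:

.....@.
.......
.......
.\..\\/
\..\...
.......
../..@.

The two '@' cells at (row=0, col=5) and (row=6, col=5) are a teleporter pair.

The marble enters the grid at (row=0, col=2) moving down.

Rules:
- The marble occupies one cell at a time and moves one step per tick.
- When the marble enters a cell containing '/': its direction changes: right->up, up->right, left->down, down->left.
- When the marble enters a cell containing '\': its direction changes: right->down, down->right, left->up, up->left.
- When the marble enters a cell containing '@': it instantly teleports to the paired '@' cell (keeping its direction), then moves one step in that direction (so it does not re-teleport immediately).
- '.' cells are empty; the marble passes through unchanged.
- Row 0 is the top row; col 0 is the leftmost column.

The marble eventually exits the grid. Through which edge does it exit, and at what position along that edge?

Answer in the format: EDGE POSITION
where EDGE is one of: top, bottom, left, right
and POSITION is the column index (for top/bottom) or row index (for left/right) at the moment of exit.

Step 1: enter (0,2), '.' pass, move down to (1,2)
Step 2: enter (1,2), '.' pass, move down to (2,2)
Step 3: enter (2,2), '.' pass, move down to (3,2)
Step 4: enter (3,2), '.' pass, move down to (4,2)
Step 5: enter (4,2), '.' pass, move down to (5,2)
Step 6: enter (5,2), '.' pass, move down to (6,2)
Step 7: enter (6,2), '/' deflects down->left, move left to (6,1)
Step 8: enter (6,1), '.' pass, move left to (6,0)
Step 9: enter (6,0), '.' pass, move left to (6,-1)
Step 10: at (6,-1) — EXIT via left edge, pos 6

Answer: left 6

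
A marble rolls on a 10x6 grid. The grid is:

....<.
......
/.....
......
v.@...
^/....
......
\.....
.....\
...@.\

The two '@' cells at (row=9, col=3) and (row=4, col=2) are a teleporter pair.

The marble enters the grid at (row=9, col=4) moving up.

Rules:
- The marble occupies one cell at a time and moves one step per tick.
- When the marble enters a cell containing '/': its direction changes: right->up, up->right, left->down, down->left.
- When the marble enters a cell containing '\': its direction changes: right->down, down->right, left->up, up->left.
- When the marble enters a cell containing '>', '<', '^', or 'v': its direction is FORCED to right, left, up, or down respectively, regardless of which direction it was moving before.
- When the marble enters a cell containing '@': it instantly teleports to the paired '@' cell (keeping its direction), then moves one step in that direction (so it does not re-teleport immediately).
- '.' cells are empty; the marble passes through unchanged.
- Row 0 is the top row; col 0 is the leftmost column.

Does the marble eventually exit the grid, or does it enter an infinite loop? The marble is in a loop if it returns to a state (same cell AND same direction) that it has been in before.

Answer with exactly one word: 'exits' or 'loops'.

Step 1: enter (9,4), '.' pass, move up to (8,4)
Step 2: enter (8,4), '.' pass, move up to (7,4)
Step 3: enter (7,4), '.' pass, move up to (6,4)
Step 4: enter (6,4), '.' pass, move up to (5,4)
Step 5: enter (5,4), '.' pass, move up to (4,4)
Step 6: enter (4,4), '.' pass, move up to (3,4)
Step 7: enter (3,4), '.' pass, move up to (2,4)
Step 8: enter (2,4), '.' pass, move up to (1,4)
Step 9: enter (1,4), '.' pass, move up to (0,4)
Step 10: enter (0,4), '<' forces up->left, move left to (0,3)
Step 11: enter (0,3), '.' pass, move left to (0,2)
Step 12: enter (0,2), '.' pass, move left to (0,1)
Step 13: enter (0,1), '.' pass, move left to (0,0)
Step 14: enter (0,0), '.' pass, move left to (0,-1)
Step 15: at (0,-1) — EXIT via left edge, pos 0

Answer: exits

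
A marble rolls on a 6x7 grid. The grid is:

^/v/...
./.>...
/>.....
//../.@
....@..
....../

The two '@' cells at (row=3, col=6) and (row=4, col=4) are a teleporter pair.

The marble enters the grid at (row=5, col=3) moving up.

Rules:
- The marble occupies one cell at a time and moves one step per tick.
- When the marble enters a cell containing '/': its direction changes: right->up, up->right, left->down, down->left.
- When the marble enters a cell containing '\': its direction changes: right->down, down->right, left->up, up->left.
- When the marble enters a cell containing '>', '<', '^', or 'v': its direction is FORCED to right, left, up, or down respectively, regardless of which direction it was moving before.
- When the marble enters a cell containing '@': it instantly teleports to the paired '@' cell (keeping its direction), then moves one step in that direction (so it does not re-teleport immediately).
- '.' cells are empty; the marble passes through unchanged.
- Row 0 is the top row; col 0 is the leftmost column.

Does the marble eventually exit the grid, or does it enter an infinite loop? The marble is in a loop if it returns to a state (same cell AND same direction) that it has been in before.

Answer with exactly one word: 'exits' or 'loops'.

Answer: exits

Derivation:
Step 1: enter (5,3), '.' pass, move up to (4,3)
Step 2: enter (4,3), '.' pass, move up to (3,3)
Step 3: enter (3,3), '.' pass, move up to (2,3)
Step 4: enter (2,3), '.' pass, move up to (1,3)
Step 5: enter (1,3), '>' forces up->right, move right to (1,4)
Step 6: enter (1,4), '.' pass, move right to (1,5)
Step 7: enter (1,5), '.' pass, move right to (1,6)
Step 8: enter (1,6), '.' pass, move right to (1,7)
Step 9: at (1,7) — EXIT via right edge, pos 1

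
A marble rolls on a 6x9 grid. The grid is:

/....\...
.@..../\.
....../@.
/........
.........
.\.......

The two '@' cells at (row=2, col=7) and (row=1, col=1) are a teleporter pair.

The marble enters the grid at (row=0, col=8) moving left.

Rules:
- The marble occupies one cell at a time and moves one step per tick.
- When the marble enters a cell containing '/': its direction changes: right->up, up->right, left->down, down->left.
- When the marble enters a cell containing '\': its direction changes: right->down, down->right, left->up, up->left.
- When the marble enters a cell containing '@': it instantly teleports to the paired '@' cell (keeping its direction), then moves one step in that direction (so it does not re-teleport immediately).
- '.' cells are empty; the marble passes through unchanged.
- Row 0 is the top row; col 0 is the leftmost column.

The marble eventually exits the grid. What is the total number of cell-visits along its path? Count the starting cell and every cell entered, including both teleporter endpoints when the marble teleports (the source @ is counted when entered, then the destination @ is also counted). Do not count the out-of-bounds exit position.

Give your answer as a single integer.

Step 1: enter (0,8), '.' pass, move left to (0,7)
Step 2: enter (0,7), '.' pass, move left to (0,6)
Step 3: enter (0,6), '.' pass, move left to (0,5)
Step 4: enter (0,5), '\' deflects left->up, move up to (-1,5)
Step 5: at (-1,5) — EXIT via top edge, pos 5
Path length (cell visits): 4

Answer: 4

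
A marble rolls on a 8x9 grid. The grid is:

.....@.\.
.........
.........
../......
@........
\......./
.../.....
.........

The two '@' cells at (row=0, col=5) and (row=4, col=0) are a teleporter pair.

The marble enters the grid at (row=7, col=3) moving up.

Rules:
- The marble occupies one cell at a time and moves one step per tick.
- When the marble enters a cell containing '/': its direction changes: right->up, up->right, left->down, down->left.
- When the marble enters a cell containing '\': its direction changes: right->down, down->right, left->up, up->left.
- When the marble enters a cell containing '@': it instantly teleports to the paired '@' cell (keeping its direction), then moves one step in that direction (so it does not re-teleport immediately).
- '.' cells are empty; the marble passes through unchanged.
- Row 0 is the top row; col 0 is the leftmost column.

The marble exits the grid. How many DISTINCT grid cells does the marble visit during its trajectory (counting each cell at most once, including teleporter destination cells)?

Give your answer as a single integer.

Answer: 7

Derivation:
Step 1: enter (7,3), '.' pass, move up to (6,3)
Step 2: enter (6,3), '/' deflects up->right, move right to (6,4)
Step 3: enter (6,4), '.' pass, move right to (6,5)
Step 4: enter (6,5), '.' pass, move right to (6,6)
Step 5: enter (6,6), '.' pass, move right to (6,7)
Step 6: enter (6,7), '.' pass, move right to (6,8)
Step 7: enter (6,8), '.' pass, move right to (6,9)
Step 8: at (6,9) — EXIT via right edge, pos 6
Distinct cells visited: 7 (path length 7)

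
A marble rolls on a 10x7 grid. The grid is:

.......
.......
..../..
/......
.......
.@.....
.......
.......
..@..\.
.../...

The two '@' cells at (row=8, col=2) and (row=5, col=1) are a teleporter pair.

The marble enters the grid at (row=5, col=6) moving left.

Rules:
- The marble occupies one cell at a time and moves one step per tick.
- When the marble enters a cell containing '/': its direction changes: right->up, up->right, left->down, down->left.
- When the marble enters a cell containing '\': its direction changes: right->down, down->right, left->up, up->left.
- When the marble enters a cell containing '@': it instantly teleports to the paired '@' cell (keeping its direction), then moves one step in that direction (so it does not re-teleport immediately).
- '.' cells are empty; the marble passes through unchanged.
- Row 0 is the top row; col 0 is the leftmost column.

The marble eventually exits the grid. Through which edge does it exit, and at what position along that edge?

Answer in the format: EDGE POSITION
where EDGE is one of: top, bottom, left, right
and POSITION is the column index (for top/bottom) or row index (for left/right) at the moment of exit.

Answer: left 8

Derivation:
Step 1: enter (5,6), '.' pass, move left to (5,5)
Step 2: enter (5,5), '.' pass, move left to (5,4)
Step 3: enter (5,4), '.' pass, move left to (5,3)
Step 4: enter (5,3), '.' pass, move left to (5,2)
Step 5: enter (5,2), '.' pass, move left to (5,1)
Step 6: enter (5,1), '@' teleport (5,1)->(8,2), also enter (8,2), move left to (8,1)
Step 7: enter (8,1), '.' pass, move left to (8,0)
Step 8: enter (8,0), '.' pass, move left to (8,-1)
Step 9: at (8,-1) — EXIT via left edge, pos 8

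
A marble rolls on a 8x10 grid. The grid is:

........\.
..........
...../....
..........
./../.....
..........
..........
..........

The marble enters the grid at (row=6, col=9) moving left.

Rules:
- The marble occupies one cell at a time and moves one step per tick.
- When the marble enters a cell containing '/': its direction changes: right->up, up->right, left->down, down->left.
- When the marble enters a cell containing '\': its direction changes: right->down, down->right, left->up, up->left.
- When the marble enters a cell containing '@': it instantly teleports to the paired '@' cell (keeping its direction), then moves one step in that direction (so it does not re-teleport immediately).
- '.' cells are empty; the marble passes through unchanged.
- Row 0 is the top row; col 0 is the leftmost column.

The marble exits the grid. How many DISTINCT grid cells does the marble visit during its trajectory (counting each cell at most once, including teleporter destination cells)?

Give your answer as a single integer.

Answer: 10

Derivation:
Step 1: enter (6,9), '.' pass, move left to (6,8)
Step 2: enter (6,8), '.' pass, move left to (6,7)
Step 3: enter (6,7), '.' pass, move left to (6,6)
Step 4: enter (6,6), '.' pass, move left to (6,5)
Step 5: enter (6,5), '.' pass, move left to (6,4)
Step 6: enter (6,4), '.' pass, move left to (6,3)
Step 7: enter (6,3), '.' pass, move left to (6,2)
Step 8: enter (6,2), '.' pass, move left to (6,1)
Step 9: enter (6,1), '.' pass, move left to (6,0)
Step 10: enter (6,0), '.' pass, move left to (6,-1)
Step 11: at (6,-1) — EXIT via left edge, pos 6
Distinct cells visited: 10 (path length 10)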